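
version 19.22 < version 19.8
False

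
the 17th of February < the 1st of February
False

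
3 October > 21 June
True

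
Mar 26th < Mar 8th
False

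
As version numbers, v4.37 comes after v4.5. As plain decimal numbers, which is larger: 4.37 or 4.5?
4.5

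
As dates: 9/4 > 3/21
True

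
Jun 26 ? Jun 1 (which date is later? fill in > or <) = >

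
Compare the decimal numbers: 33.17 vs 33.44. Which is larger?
33.44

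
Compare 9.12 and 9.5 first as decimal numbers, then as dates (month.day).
As decimals: 9.12 < 9.5. As dates: 9/12 is later than 9/5 (day 12 > day 5).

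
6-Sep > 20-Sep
False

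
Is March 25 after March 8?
Yes. Day 25 comes after day 8 in March — this is a date comparison, not a decimal one (the decimal 3.25 would be smaller than 3.8).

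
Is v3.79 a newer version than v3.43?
Yes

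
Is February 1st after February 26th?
No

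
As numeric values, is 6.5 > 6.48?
True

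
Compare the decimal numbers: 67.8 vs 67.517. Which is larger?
67.8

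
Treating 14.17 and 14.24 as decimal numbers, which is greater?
14.24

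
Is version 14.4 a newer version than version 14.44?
No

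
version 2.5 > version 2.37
False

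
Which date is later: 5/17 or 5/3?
5/17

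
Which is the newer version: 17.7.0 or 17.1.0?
17.7.0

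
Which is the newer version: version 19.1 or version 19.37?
version 19.37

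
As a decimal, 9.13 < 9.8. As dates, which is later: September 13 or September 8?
September 13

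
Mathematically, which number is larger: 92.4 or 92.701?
92.701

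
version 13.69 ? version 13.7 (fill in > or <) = >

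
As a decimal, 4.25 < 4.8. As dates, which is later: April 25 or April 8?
April 25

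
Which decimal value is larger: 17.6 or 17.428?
17.6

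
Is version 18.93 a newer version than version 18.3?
Yes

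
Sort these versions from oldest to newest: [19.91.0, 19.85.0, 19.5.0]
[19.5.0, 19.85.0, 19.91.0]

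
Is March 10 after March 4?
Yes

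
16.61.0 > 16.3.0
True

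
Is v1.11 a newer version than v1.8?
Yes. Version numbers are compared segment by segment as integers, not as decimals: minor version 11 > 8, so v1.11 > v1.8 (even though the decimal 1.11 < 1.8).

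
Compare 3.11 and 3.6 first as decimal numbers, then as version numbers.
As decimals: 3.11 < 3.6. As versions: v3.11 > v3.6 (minor version 11 > 6).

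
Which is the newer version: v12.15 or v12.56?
v12.56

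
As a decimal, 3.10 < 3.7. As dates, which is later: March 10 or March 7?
March 10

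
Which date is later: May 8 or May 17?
May 17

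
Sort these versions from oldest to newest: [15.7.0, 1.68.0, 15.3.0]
[1.68.0, 15.3.0, 15.7.0]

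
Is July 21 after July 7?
Yes. Day 21 comes after day 7 in July — this is a date comparison, not a decimal one (the decimal 7.21 would be smaller than 7.7).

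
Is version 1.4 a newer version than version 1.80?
No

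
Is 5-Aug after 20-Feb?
Yes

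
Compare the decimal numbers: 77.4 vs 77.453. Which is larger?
77.453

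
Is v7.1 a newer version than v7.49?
No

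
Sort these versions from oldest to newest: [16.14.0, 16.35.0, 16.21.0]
[16.14.0, 16.21.0, 16.35.0]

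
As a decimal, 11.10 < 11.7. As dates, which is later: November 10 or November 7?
November 10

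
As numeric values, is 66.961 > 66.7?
True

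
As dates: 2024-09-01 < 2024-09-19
True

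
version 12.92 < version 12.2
False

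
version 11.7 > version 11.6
True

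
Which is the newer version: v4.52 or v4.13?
v4.52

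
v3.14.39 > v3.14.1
True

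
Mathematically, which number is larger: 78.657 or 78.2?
78.657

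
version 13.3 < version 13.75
True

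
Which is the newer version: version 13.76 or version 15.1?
version 15.1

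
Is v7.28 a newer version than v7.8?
Yes. Version numbers are compared segment by segment as integers, not as decimals: minor version 28 > 8, so v7.28 > v7.8 (even though the decimal 7.28 < 7.8).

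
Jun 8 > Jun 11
False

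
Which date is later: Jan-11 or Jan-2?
Jan-11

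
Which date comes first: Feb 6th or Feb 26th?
Feb 6th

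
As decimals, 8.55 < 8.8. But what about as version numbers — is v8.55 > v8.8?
True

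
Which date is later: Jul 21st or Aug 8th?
Aug 8th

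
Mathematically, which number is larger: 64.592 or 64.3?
64.592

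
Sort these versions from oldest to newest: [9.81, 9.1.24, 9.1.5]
[9.1.5, 9.1.24, 9.81]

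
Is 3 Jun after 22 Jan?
Yes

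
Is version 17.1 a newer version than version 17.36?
No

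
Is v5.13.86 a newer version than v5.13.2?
Yes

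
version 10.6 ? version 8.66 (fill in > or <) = >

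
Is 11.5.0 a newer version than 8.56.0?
Yes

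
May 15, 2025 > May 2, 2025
True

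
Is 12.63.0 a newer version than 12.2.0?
Yes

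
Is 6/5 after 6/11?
No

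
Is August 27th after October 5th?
No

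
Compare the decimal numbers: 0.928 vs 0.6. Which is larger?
0.928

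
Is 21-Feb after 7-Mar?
No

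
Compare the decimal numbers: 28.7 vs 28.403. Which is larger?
28.7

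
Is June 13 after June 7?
Yes. Day 13 comes after day 7 in June — this is a date comparison, not a decimal one (the decimal 6.13 would be smaller than 6.7).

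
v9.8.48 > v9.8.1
True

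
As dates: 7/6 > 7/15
False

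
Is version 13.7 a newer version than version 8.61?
Yes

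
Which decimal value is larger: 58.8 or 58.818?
58.818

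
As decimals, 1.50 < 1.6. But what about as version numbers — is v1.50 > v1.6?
True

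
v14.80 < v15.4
True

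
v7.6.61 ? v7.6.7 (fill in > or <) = >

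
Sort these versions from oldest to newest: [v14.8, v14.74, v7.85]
[v7.85, v14.8, v14.74]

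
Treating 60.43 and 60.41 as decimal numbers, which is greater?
60.43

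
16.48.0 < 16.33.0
False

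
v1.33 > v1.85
False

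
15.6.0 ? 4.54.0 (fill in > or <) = >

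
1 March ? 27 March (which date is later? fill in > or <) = <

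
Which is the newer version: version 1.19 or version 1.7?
version 1.19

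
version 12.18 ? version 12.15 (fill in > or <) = >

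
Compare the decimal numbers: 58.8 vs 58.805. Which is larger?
58.805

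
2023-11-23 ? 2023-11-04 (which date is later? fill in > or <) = >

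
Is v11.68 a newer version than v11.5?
Yes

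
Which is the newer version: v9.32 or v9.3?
v9.32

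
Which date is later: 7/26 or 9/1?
9/1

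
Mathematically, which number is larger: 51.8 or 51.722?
51.8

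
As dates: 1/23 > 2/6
False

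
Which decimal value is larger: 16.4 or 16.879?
16.879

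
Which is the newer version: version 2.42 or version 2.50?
version 2.50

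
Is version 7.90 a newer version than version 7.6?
Yes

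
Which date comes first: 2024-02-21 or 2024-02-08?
2024-02-08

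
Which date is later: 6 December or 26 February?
6 December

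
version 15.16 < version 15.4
False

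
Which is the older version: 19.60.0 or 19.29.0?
19.29.0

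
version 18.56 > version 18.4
True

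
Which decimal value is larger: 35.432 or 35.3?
35.432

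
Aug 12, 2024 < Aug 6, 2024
False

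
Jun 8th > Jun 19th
False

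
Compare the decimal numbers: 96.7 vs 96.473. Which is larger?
96.7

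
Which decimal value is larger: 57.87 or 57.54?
57.87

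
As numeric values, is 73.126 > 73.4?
False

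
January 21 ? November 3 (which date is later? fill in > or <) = <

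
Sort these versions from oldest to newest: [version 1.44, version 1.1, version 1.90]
[version 1.1, version 1.44, version 1.90]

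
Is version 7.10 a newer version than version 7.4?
Yes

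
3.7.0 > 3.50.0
False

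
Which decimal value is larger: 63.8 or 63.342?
63.8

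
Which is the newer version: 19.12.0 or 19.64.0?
19.64.0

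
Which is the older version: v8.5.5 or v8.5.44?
v8.5.5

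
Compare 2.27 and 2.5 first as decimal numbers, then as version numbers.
As decimals: 2.27 < 2.5. As versions: v2.27 > v2.5 (minor version 27 > 5).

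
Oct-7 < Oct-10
True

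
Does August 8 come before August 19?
Yes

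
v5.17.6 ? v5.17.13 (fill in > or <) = <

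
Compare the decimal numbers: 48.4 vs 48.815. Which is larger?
48.815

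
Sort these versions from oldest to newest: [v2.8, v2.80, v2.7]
[v2.7, v2.8, v2.80]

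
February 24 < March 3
True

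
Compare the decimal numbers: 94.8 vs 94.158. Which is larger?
94.8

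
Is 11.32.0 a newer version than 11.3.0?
Yes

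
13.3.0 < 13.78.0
True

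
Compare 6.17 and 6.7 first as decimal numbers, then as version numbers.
As decimals: 6.17 < 6.7. As versions: v6.17 > v6.7 (minor version 17 > 7).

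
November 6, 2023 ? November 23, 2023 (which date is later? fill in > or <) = <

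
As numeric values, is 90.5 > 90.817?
False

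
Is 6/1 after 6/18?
No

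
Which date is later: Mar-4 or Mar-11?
Mar-11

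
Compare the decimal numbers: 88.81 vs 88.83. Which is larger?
88.83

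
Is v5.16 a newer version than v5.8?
Yes. Version numbers are compared segment by segment as integers, not as decimals: minor version 16 > 8, so v5.16 > v5.8 (even though the decimal 5.16 < 5.8).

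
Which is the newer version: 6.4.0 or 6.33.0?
6.33.0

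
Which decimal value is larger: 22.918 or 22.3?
22.918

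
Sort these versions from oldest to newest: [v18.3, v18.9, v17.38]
[v17.38, v18.3, v18.9]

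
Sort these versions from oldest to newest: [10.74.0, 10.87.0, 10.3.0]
[10.3.0, 10.74.0, 10.87.0]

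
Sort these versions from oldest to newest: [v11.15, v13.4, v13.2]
[v11.15, v13.2, v13.4]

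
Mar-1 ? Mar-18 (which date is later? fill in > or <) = <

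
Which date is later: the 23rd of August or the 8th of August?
the 23rd of August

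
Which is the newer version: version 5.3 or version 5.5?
version 5.5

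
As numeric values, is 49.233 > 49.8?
False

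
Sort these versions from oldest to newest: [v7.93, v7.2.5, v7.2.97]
[v7.2.5, v7.2.97, v7.93]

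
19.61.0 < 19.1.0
False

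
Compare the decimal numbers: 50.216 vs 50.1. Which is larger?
50.216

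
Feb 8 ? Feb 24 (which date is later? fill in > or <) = <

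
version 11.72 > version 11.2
True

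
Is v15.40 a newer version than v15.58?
No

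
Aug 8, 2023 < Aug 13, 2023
True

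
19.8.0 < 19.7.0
False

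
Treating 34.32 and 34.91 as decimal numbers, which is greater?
34.91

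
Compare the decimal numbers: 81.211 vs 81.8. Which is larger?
81.8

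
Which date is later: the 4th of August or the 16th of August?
the 16th of August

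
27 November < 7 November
False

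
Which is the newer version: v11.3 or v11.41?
v11.41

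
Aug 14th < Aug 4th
False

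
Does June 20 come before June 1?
No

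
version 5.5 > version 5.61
False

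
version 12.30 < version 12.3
False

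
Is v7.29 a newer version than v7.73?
No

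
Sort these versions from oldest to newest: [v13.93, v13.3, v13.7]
[v13.3, v13.7, v13.93]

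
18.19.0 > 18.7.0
True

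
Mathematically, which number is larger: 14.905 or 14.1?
14.905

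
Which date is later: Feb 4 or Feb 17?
Feb 17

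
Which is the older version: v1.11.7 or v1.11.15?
v1.11.7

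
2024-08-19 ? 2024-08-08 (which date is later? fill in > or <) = >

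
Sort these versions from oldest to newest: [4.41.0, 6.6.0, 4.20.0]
[4.20.0, 4.41.0, 6.6.0]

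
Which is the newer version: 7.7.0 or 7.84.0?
7.84.0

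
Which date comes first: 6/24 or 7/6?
6/24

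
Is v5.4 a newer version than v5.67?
No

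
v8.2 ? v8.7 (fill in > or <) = <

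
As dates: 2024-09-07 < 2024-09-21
True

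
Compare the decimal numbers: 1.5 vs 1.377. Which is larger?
1.5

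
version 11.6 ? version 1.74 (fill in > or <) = >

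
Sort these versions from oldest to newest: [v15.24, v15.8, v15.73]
[v15.8, v15.24, v15.73]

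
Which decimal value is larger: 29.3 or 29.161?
29.3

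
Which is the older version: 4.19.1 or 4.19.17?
4.19.1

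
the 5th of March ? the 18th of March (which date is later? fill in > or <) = <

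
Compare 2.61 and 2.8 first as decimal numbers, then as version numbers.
As decimals: 2.61 < 2.8. As versions: v2.61 > v2.8 (minor version 61 > 8).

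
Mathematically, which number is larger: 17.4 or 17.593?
17.593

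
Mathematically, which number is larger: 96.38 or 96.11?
96.38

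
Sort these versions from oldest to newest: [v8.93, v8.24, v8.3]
[v8.3, v8.24, v8.93]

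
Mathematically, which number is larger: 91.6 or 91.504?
91.6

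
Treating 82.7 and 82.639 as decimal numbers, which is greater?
82.7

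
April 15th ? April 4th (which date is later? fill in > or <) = >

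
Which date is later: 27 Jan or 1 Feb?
1 Feb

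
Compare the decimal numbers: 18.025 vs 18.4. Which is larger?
18.4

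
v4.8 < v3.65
False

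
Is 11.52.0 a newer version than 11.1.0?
Yes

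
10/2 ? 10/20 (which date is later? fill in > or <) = <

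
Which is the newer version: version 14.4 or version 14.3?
version 14.4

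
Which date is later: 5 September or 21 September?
21 September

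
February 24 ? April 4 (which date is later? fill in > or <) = <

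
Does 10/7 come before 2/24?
No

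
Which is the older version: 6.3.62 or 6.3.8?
6.3.8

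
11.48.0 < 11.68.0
True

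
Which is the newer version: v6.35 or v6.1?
v6.35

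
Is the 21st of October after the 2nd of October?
Yes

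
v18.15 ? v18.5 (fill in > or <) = >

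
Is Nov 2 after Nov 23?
No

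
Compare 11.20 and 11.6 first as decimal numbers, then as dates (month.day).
As decimals: 11.20 < 11.6. As dates: 11/20 is later than 11/6 (day 20 > day 6).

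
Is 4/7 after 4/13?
No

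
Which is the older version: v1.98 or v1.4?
v1.4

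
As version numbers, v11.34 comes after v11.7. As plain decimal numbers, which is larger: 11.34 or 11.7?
11.7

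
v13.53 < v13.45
False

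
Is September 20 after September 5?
Yes. Day 20 comes after day 5 in September — this is a date comparison, not a decimal one (the decimal 9.20 would be smaller than 9.5).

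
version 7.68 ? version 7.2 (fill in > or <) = >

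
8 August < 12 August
True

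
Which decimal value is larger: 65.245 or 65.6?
65.6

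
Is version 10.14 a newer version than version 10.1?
Yes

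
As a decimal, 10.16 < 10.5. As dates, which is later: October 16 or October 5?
October 16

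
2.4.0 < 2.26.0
True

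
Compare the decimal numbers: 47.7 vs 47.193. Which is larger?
47.7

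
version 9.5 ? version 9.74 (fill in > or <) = <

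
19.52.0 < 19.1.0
False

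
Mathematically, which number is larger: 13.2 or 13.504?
13.504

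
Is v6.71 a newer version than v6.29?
Yes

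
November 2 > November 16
False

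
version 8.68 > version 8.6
True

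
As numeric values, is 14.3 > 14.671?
False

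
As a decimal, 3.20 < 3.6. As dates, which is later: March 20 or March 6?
March 20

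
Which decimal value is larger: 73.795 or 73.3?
73.795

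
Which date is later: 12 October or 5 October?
12 October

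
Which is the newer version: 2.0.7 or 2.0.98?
2.0.98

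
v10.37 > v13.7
False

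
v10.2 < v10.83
True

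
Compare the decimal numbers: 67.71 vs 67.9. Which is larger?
67.9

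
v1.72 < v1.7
False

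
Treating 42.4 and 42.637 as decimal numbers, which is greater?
42.637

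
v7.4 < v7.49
True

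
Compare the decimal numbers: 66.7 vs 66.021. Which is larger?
66.7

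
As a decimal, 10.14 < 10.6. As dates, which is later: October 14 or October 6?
October 14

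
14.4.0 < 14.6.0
True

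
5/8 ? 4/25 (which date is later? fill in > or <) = >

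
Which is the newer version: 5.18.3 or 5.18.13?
5.18.13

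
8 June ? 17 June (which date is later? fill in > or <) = <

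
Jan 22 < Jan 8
False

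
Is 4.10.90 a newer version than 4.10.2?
Yes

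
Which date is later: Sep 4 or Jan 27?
Sep 4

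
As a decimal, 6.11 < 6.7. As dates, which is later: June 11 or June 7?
June 11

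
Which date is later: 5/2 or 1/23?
5/2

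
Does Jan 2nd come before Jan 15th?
Yes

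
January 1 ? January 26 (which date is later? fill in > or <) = <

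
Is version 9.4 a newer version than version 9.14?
No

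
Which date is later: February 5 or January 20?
February 5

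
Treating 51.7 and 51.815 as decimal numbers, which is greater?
51.815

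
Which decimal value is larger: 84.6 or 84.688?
84.688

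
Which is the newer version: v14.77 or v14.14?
v14.77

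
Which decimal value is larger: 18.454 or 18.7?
18.7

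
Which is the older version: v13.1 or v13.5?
v13.1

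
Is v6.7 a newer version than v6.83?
No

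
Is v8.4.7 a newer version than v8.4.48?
No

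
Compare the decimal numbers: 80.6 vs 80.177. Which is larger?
80.6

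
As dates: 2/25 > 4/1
False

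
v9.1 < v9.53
True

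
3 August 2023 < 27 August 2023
True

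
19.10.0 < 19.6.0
False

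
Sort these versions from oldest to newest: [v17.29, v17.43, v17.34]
[v17.29, v17.34, v17.43]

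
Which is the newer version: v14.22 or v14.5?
v14.22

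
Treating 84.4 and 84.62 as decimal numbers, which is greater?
84.62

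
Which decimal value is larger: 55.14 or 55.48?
55.48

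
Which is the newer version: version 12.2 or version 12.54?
version 12.54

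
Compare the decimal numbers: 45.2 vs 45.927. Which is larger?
45.927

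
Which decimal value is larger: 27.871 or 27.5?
27.871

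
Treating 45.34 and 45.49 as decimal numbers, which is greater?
45.49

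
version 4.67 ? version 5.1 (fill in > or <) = <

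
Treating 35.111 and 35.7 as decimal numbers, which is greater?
35.7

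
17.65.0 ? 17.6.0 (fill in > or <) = >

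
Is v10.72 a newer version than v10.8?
Yes. Version numbers are compared segment by segment as integers, not as decimals: minor version 72 > 8, so v10.72 > v10.8 (even though the decimal 10.72 < 10.8).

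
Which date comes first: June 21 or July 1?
June 21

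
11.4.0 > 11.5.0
False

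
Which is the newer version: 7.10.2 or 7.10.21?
7.10.21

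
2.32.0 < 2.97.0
True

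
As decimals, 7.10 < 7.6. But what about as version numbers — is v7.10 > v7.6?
True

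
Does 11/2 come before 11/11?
Yes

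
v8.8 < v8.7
False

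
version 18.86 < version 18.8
False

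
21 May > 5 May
True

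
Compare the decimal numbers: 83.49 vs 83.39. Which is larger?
83.49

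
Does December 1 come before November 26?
No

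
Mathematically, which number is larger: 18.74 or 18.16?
18.74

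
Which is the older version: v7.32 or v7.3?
v7.3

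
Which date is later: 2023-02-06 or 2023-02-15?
2023-02-15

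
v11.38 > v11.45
False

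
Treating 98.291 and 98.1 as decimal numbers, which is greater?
98.291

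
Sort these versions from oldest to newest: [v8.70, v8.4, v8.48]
[v8.4, v8.48, v8.70]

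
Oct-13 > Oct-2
True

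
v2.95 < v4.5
True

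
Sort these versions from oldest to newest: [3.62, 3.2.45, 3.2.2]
[3.2.2, 3.2.45, 3.62]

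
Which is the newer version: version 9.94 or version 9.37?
version 9.94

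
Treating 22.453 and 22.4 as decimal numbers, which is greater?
22.453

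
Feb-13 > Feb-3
True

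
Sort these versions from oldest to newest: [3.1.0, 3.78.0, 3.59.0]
[3.1.0, 3.59.0, 3.78.0]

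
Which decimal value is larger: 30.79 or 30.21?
30.79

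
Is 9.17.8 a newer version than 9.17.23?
No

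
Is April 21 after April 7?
Yes. Day 21 comes after day 7 in April — this is a date comparison, not a decimal one (the decimal 4.21 would be smaller than 4.7).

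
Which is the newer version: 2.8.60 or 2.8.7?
2.8.60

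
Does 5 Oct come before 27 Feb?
No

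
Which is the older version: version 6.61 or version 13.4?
version 6.61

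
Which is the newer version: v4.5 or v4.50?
v4.50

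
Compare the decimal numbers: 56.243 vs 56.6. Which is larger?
56.6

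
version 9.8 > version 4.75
True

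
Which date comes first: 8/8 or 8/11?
8/8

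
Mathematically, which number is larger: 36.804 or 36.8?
36.804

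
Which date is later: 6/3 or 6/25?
6/25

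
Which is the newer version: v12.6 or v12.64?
v12.64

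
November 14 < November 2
False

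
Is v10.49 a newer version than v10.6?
Yes. Version numbers are compared segment by segment as integers, not as decimals: minor version 49 > 6, so v10.49 > v10.6 (even though the decimal 10.49 < 10.6).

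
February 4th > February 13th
False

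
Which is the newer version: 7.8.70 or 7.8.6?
7.8.70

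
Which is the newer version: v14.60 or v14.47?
v14.60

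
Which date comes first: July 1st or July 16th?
July 1st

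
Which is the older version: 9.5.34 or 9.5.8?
9.5.8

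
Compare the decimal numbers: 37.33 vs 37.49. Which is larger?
37.49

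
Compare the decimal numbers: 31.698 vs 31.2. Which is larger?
31.698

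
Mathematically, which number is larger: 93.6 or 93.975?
93.975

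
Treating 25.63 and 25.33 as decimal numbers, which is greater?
25.63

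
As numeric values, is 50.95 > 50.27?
True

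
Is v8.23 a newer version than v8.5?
Yes. Version numbers are compared segment by segment as integers, not as decimals: minor version 23 > 5, so v8.23 > v8.5 (even though the decimal 8.23 < 8.5).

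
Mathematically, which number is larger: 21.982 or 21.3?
21.982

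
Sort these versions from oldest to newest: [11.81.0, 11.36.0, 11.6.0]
[11.6.0, 11.36.0, 11.81.0]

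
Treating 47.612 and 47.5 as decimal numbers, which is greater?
47.612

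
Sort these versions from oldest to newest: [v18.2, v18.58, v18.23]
[v18.2, v18.23, v18.58]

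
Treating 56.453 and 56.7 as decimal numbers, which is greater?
56.7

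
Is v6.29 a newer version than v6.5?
Yes. Version numbers are compared segment by segment as integers, not as decimals: minor version 29 > 5, so v6.29 > v6.5 (even though the decimal 6.29 < 6.5).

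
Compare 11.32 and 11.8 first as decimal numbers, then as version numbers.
As decimals: 11.32 < 11.8. As versions: v11.32 > v11.8 (minor version 32 > 8).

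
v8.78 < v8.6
False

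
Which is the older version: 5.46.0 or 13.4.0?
5.46.0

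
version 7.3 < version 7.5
True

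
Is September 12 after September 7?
Yes. Day 12 comes after day 7 in September — this is a date comparison, not a decimal one (the decimal 9.12 would be smaller than 9.7).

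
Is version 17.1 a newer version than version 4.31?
Yes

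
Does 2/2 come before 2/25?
Yes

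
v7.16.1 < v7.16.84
True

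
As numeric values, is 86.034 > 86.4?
False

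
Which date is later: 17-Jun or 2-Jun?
17-Jun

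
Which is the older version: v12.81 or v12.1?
v12.1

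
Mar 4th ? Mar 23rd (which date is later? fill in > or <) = <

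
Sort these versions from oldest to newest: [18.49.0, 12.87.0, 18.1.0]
[12.87.0, 18.1.0, 18.49.0]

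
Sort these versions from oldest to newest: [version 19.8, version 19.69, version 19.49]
[version 19.8, version 19.49, version 19.69]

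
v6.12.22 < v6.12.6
False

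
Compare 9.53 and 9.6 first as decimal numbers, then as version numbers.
As decimals: 9.53 < 9.6. As versions: v9.53 > v9.6 (minor version 53 > 6).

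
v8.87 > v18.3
False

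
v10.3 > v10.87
False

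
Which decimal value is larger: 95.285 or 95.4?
95.4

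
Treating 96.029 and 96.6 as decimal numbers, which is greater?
96.6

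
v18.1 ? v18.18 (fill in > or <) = <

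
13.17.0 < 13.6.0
False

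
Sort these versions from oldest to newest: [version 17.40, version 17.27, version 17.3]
[version 17.3, version 17.27, version 17.40]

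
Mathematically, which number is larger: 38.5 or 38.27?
38.5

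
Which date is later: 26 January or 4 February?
4 February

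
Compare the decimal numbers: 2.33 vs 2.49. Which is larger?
2.49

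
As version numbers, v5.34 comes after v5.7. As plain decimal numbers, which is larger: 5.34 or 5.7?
5.7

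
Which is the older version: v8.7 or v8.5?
v8.5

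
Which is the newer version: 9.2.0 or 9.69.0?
9.69.0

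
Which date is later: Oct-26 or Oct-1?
Oct-26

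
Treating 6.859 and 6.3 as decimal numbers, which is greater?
6.859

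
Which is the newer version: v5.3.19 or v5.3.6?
v5.3.19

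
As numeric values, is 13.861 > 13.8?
True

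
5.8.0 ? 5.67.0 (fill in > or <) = <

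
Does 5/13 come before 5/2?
No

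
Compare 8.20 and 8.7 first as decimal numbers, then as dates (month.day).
As decimals: 8.20 < 8.7. As dates: 8/20 is later than 8/7 (day 20 > day 7).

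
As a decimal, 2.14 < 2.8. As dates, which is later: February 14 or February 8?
February 14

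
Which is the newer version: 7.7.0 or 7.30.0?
7.30.0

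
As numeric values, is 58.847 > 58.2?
True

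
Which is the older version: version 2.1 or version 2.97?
version 2.1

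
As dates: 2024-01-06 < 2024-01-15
True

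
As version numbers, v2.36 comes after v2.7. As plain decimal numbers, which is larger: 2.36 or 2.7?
2.7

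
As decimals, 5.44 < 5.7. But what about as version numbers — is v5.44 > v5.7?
True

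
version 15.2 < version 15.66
True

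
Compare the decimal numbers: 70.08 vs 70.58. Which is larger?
70.58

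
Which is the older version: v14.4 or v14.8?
v14.4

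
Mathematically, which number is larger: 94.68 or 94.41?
94.68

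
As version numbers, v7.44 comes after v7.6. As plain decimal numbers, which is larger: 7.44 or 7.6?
7.6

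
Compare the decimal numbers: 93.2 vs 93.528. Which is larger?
93.528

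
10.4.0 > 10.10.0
False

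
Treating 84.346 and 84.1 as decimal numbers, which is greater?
84.346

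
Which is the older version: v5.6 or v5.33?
v5.6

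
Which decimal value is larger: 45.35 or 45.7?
45.7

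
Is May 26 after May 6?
Yes. Day 26 comes after day 6 in May — this is a date comparison, not a decimal one (the decimal 5.26 would be smaller than 5.6).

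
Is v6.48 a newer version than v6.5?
Yes. Version numbers are compared segment by segment as integers, not as decimals: minor version 48 > 5, so v6.48 > v6.5 (even though the decimal 6.48 < 6.5).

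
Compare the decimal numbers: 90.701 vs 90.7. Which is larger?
90.701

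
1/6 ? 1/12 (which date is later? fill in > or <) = <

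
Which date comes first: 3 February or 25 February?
3 February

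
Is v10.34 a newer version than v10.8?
Yes. Version numbers are compared segment by segment as integers, not as decimals: minor version 34 > 8, so v10.34 > v10.8 (even though the decimal 10.34 < 10.8).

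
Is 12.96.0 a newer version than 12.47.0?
Yes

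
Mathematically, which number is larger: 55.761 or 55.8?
55.8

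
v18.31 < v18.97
True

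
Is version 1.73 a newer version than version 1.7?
Yes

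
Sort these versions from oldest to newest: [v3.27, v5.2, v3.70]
[v3.27, v3.70, v5.2]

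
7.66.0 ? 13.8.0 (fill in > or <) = <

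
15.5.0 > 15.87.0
False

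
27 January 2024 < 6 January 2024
False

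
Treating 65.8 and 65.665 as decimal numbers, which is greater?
65.8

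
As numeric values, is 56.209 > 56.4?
False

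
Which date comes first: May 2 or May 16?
May 2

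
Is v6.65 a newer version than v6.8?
Yes. Version numbers are compared segment by segment as integers, not as decimals: minor version 65 > 8, so v6.65 > v6.8 (even though the decimal 6.65 < 6.8).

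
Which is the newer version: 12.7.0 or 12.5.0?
12.7.0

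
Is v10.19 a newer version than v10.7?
Yes. Version numbers are compared segment by segment as integers, not as decimals: minor version 19 > 7, so v10.19 > v10.7 (even though the decimal 10.19 < 10.7).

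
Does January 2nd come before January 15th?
Yes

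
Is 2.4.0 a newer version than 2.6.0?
No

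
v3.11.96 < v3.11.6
False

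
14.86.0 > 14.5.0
True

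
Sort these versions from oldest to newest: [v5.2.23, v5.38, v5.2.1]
[v5.2.1, v5.2.23, v5.38]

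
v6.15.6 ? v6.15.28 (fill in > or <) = <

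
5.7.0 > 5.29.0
False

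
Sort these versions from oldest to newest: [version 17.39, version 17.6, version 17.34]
[version 17.6, version 17.34, version 17.39]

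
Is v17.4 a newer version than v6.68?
Yes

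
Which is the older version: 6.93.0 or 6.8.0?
6.8.0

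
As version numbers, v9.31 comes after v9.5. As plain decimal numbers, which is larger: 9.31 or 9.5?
9.5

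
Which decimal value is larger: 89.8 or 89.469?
89.8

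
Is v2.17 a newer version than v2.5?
Yes. Version numbers are compared segment by segment as integers, not as decimals: minor version 17 > 5, so v2.17 > v2.5 (even though the decimal 2.17 < 2.5).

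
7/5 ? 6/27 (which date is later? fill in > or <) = >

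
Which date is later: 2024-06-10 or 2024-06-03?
2024-06-10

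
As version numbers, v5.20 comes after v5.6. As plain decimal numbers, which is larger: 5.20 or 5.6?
5.6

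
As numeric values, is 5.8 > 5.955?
False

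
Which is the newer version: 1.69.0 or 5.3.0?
5.3.0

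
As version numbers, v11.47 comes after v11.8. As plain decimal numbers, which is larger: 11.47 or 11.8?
11.8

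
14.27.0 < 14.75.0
True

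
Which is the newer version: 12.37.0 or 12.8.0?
12.37.0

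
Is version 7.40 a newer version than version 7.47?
No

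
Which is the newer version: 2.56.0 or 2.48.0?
2.56.0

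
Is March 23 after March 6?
Yes. Day 23 comes after day 6 in March — this is a date comparison, not a decimal one (the decimal 3.23 would be smaller than 3.6).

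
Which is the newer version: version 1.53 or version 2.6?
version 2.6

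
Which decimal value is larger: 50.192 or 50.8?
50.8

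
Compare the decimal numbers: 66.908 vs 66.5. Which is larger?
66.908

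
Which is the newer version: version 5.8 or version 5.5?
version 5.8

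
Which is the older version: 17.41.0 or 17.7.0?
17.7.0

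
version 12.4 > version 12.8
False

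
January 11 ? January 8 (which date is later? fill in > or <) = >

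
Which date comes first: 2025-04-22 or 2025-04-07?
2025-04-07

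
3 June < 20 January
False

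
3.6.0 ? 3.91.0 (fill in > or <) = <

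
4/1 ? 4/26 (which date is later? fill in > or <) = <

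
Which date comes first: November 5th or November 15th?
November 5th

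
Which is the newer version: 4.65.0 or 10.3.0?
10.3.0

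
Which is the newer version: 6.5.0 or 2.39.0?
6.5.0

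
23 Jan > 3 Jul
False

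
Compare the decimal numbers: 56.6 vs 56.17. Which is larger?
56.6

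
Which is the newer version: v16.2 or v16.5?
v16.5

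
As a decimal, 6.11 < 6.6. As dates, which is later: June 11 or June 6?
June 11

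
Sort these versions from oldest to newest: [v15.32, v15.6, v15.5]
[v15.5, v15.6, v15.32]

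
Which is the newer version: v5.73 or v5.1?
v5.73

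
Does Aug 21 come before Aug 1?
No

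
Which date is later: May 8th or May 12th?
May 12th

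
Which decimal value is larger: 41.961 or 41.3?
41.961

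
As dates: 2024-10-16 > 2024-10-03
True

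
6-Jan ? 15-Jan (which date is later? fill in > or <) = <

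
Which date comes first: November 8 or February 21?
February 21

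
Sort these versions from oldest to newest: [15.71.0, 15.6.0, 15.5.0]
[15.5.0, 15.6.0, 15.71.0]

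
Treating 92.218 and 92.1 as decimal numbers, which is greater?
92.218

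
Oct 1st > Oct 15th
False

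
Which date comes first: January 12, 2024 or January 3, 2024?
January 3, 2024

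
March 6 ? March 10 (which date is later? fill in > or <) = <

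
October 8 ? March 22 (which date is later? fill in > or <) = >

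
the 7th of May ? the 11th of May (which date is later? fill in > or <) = <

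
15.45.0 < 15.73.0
True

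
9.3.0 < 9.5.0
True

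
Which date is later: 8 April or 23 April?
23 April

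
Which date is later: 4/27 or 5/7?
5/7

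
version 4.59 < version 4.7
False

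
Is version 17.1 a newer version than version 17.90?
No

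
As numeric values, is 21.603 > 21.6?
True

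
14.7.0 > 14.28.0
False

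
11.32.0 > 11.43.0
False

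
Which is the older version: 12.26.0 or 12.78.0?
12.26.0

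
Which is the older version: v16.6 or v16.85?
v16.6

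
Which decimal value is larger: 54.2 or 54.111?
54.2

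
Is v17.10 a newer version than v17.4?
Yes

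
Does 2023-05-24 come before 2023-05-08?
No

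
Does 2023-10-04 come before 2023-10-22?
Yes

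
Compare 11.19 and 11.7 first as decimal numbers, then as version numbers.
As decimals: 11.19 < 11.7. As versions: v11.19 > v11.7 (minor version 19 > 7).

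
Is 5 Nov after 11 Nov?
No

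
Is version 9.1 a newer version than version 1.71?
Yes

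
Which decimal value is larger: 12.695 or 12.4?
12.695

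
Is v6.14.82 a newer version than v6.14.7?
Yes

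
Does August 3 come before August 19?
Yes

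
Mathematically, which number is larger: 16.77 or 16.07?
16.77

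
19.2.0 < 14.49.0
False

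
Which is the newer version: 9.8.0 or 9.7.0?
9.8.0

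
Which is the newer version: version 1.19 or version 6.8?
version 6.8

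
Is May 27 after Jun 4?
No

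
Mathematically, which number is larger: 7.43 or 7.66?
7.66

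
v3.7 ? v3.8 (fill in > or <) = <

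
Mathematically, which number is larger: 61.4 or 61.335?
61.4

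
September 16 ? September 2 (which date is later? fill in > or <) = >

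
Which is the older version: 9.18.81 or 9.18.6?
9.18.6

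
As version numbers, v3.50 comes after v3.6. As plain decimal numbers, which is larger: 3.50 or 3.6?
3.6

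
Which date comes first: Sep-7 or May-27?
May-27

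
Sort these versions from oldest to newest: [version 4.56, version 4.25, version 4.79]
[version 4.25, version 4.56, version 4.79]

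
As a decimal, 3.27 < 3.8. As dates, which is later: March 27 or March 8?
March 27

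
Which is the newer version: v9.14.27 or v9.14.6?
v9.14.27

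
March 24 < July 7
True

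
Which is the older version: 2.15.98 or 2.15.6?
2.15.6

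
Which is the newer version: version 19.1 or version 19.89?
version 19.89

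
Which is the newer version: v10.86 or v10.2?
v10.86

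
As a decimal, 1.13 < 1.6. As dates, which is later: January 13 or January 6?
January 13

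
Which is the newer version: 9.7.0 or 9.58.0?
9.58.0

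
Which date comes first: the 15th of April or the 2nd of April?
the 2nd of April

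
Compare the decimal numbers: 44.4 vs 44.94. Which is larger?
44.94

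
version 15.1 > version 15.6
False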